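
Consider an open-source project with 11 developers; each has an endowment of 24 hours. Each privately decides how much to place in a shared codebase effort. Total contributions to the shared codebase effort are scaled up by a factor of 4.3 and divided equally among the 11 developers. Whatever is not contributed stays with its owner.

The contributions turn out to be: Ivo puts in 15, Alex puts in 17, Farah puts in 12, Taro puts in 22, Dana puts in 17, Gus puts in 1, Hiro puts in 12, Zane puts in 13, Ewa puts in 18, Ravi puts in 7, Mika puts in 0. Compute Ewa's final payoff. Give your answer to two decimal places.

58.38 hours

Total contributed: 15 + 17 + 12 + 22 + 17 + 1 + 12 + 13 + 18 + 7 + 0 = 134.
Each receives 4.3 × 134 / 11 = 52.38 from the shared codebase effort.
Ewa keeps 24 − 18 = 6, so Ewa's payoff is 6 + 52.38 = 58.38.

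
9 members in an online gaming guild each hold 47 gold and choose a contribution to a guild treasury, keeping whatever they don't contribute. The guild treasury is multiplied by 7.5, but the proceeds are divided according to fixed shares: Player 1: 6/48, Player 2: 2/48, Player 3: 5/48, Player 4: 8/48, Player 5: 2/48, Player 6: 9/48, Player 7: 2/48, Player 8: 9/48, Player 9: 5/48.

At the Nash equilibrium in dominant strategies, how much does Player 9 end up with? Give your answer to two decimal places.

157.16 gold

A player with share s gets back 7.5·s per unit contributed, so full contribution is dominant for anyone with s > 1/7.5 = 0.1333 and zero contribution is dominant for anyone below.
Player 4, Player 6 and Player 8 clear that bar, contributing 47 each; the remaining 6 contribute 0. Total contributed: 141.
Player 9 keeps 47 and receives 7.5 × 141 × 5/48 = 110.16 from the guild treasury, for a payoff of 157.16.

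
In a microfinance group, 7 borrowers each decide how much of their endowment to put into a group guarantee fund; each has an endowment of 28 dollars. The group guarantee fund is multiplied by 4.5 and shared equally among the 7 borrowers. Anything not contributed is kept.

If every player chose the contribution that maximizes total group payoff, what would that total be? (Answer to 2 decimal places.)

882.00 dollars

Each contributed unit returns 4.500 to the group as a whole (0.6429 to each of 7 players), which exceeds 1, so the social optimum is full contribution: group total = 4.500 × 196 = 882.00.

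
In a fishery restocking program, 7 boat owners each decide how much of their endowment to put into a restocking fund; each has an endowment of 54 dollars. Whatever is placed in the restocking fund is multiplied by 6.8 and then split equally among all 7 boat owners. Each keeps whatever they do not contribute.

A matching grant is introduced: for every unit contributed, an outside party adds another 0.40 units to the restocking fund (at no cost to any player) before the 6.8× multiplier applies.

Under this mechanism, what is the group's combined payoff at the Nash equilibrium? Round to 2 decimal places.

Under the mechanism each unit contributed yields 6.8 × 1.40 / 7 = 1.3600 back to its contributor per unit of net cost, which exceeds 1, making full contribution the dominant choice for everyone.
At the Nash equilibrium everyone contributes 54. Group total payoff = 6.8 × 1.40 × 378 = 3598.56.

3598.56 dollars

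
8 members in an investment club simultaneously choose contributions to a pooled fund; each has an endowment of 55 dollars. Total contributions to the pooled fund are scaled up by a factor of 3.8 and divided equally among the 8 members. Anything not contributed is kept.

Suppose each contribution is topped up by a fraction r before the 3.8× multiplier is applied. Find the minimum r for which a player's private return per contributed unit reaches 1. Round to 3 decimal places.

1.105

With matching at rate r, one contributed unit becomes (1 + r) in the pooled fund and returns 3.8 × (1 + r) / 8 to the contributor.
Setting this equal to 1: 1 + r = 8/3.8 = 2.1053.
So the minimum matching rate is r = 2.1053 − 1 = 1.105.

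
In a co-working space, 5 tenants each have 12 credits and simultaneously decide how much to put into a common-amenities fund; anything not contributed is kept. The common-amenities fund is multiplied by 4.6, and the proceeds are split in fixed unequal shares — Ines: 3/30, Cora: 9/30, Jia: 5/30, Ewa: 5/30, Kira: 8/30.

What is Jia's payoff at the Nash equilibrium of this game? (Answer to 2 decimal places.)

For player j, contributing a unit is worthwhile iff 4.6 × (j's share) ≥ 1, i.e. iff j's share is at least 0.2174.
Cora and Kira are above the threshold, contributing 12 each; the remaining 3 contribute 0. Total contributed: 24.
Jia keeps 12 and receives 4.6 × 24 × 5/30 = 18.40 from the common-amenities fund, for a payoff of 30.40.

30.40 credits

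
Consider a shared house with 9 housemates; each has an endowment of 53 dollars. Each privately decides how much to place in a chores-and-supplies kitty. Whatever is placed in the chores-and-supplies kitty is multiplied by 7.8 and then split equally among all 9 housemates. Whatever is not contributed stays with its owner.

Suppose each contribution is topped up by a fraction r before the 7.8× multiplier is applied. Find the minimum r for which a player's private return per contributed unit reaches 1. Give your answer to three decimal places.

0.154

With matching at rate r, one contributed unit becomes (1 + r) in the chores-and-supplies kitty and returns 7.8 × (1 + r) / 9 to the contributor.
Setting this equal to 1: 1 + r = 9/7.8 = 1.1538.
So the minimum matching rate is r = 1.1538 − 1 = 0.154.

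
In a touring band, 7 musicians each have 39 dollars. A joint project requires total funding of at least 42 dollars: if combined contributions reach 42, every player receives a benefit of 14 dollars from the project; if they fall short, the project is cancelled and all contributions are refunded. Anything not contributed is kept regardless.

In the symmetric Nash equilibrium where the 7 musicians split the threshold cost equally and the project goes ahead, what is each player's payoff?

Equal share of the threshold: 42/7 = 6.
At this profile no one gains by cutting their contribution: any cut drops the total below 42, the project is cancelled, contributions are refunded, and the deviator ends with 39, which is less than 39 − 6 + 14 = 47. Contributing more than 6 just wastes the excess. So contributing exactly 6 is a best response.
Each player's payoff: 39 − 6 + 14 = 47.

47 dollars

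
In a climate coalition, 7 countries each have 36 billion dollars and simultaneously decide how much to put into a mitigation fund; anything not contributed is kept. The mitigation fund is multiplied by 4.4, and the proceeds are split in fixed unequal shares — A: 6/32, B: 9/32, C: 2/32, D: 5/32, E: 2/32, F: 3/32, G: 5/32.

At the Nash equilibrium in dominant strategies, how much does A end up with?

Player j's private return per contributed unit is 4.4 × (j's share). Contributing is weakly dominant for j when that share is at least 1/4.4 = 0.2273, and contributing 0 is dominant otherwise.
The only share above 0.2273 is B's 9/32, contributing 36; the remaining 6 contribute 0. Total contributed: 36.
A keeps 36 and receives 4.4 × 36 × 6/32 = 29.70 from the mitigation fund, for a payoff of 65.70.

65.70 billion dollars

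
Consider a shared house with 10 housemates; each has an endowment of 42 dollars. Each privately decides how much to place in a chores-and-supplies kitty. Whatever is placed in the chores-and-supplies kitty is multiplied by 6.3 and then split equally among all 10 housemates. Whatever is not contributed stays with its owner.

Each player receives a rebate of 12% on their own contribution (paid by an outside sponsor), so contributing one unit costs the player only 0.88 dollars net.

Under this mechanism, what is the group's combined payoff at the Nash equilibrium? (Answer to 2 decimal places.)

The effective private return is (6.3/10) / 0.88 = 0.7159, which is still under 1, so the mechanism doesn't change anyone's dominant strategy: zero contribution.
Everyone keeps their endowment and the group total is 10 × 42 = 420.

420.00 dollars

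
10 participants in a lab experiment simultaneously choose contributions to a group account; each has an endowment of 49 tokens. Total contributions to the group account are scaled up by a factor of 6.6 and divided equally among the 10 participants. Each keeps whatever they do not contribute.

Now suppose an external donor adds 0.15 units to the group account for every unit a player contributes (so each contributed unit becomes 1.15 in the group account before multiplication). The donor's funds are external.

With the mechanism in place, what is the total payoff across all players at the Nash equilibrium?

490.00 tokens

With the mechanism, a contributed unit returns 6.6 × 1.15 / 10 = 0.7590 per unit of net cost — still below 1 — so contributing 0 remains dominant for every player.
At the Nash equilibrium no one contributes; group total payoff = 10 × 49 = 490.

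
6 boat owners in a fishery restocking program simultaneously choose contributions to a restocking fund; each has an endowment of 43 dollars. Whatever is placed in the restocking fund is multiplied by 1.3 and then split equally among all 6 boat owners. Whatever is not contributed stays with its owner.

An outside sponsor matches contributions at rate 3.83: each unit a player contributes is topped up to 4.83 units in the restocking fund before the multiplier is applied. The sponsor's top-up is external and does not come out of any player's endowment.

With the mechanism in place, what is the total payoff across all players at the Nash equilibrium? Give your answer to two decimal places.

The effective private return per unit is now 1.3 × 4.83 / 6 = 1.0465 > 1, so every player's dominant strategy flips to full contribution.
So the Nash equilibrium is full contribution by all 6; the group earns 1.3 × 4.83 × 258 = 1619.98.

1619.98 dollars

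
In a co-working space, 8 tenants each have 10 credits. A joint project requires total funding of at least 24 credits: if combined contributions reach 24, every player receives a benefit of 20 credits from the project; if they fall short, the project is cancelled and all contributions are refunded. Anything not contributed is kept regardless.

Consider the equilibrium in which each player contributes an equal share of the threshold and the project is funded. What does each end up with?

27 credits

Equal share of the threshold: 24/8 = 3.
At this profile no one gains by cutting their contribution: any cut drops the total below 24, the project is cancelled, contributions are refunded, and the deviator ends with 10, which is less than 10 − 3 + 20 = 27. Contributing more than 3 just wastes the excess. So contributing exactly 3 is a best response.
Each player's payoff: 10 − 3 + 20 = 27.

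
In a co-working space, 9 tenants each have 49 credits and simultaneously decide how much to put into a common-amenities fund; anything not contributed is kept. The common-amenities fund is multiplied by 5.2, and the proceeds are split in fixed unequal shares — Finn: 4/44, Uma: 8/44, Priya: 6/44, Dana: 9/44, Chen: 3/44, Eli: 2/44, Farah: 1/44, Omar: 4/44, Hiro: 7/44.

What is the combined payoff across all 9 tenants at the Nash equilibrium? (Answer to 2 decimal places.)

646.80 credits

For player j, contributing a unit is worthwhile iff 5.2 × (j's share) ≥ 1, i.e. iff j's share is at least 0.1923.
The only share above 0.1923 is Dana's 9/44, contributing 49; the remaining 8 contribute 0. Total contributed: 49.
The common-amenities fund pays out 5.2 × 49 = 254.80 in total (split across the unequal shares, but the aggregate is all that matters for the group sum).
The 8 free-riders keep 49 each, adding 392. Group total = 392 + 254.80 = 646.80.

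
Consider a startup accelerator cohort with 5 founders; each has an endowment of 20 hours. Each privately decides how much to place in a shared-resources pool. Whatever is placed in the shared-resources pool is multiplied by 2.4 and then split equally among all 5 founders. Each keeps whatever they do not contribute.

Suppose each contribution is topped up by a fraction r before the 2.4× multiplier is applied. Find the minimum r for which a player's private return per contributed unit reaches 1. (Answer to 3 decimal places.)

With matching at rate r, one contributed unit becomes (1 + r) in the shared-resources pool and returns 2.4 × (1 + r) / 5 to the contributor.
Setting this equal to 1: 1 + r = 5/2.4 = 2.0833.
So the minimum matching rate is r = 2.0833 − 1 = 1.083.

1.083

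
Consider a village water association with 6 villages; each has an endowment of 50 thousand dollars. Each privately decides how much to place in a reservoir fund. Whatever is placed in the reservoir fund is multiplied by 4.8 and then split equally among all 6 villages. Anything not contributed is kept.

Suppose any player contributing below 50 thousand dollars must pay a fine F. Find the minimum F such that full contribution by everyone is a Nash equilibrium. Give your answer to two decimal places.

Given the others contribute fully, the best deviation is to contribute 0 (any partial contribution still incurs the fine and gives up units whose private return 0.8000 is below 1).
Deviating from 50 to 0 saves 50 thousand dollars but forfeits the deviator's share of the drop in the reservoir fund: 4.8/6 × 50 = 40.00.
So the deviation gain is 50 − 40.00 = 10.00, and the fine must be at least 10.00 thousand dollars to wipe it out.

10.00 thousand dollars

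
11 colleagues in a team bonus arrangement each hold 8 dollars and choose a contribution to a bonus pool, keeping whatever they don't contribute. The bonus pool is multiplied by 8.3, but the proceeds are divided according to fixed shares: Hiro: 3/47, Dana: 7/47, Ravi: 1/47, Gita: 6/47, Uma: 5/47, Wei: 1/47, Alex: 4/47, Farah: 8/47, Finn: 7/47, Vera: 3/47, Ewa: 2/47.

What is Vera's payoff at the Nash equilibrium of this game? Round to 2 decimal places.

24.95 dollars

For player j, contributing a unit is worthwhile iff 8.3 × (j's share) ≥ 1, i.e. iff j's share is at least 0.1205.
Dana, Gita, Farah and Finn clear that bar, contributing 8 each; the remaining 7 contribute 0. Total contributed: 32.
Vera keeps 8 and receives 8.3 × 32 × 3/47 = 16.95 from the bonus pool, for a payoff of 24.95.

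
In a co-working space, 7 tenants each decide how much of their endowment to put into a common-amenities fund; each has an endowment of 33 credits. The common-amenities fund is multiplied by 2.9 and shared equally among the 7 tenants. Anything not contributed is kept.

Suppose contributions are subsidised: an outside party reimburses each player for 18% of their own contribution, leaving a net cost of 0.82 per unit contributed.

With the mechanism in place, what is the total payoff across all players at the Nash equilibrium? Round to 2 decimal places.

Even with the mechanism, each unit contributed returns only (2.9/7) / 0.82 = 0.5052 per unit of net cost, so contributing nothing is still dominant.
At the Nash equilibrium no one contributes; group total payoff = 7 × 33 = 231.

231.00 credits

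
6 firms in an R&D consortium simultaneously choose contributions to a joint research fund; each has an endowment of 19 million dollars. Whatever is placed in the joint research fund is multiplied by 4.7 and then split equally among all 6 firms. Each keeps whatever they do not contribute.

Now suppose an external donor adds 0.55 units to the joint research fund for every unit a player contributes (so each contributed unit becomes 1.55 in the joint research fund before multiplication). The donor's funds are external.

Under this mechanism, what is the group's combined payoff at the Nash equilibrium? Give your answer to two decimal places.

830.49 million dollars

Under the mechanism each unit contributed yields 4.7 × 1.55 / 6 = 1.2142 back to its contributor per unit of net cost, which exceeds 1, making full contribution the dominant choice for everyone.
So the Nash equilibrium is full contribution by all 6; the group earns 4.7 × 1.55 × 114 = 830.49.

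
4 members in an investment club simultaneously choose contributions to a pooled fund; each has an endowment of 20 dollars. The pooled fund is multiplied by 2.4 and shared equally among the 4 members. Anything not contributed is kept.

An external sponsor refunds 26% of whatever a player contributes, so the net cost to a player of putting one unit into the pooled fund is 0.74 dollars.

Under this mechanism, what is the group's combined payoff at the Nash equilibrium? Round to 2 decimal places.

Even with the mechanism, each unit contributed returns only (2.4/4) / 0.74 = 0.8108 per unit of net cost, so contributing nothing is still dominant.
Everyone keeps their endowment and the group total is 4 × 20 = 80.

80.00 dollars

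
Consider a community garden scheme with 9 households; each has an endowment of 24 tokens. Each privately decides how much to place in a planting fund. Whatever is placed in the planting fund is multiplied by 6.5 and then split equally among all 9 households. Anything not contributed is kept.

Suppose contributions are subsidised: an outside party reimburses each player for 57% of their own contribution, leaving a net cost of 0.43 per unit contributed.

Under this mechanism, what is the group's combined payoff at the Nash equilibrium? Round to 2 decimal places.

Under the mechanism each unit contributed yields (6.5/9) / 0.43 = 1.6796 back to its contributor per unit of net cost, which exceeds 1, making full contribution the dominant choice for everyone.
At the Nash equilibrium everyone contributes 24. Group total payoff = 9 × (24 × 0.57 + 6.5 × 24) = 1527.12.

1527.12 tokens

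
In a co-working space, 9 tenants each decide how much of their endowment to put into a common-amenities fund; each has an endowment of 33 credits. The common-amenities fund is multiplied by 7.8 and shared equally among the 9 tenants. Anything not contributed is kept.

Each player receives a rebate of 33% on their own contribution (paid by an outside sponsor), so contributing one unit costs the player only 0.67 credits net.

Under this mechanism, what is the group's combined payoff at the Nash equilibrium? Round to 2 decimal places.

Under the mechanism each unit contributed yields (7.8/9) / 0.67 = 1.2935 back to its contributor per unit of net cost, which exceeds 1, making full contribution the dominant choice for everyone.
So the Nash equilibrium is full contribution by all 9; the group earns 9 × (33 × 0.33 + 7.8 × 33) = 2414.61.

2414.61 credits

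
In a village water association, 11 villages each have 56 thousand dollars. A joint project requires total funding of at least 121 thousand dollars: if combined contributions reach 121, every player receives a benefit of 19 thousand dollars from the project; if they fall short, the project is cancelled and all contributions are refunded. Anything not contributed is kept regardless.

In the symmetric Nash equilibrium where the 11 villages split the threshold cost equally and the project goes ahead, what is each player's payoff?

Equal share of the threshold: 121/11 = 11.
At this profile no one gains by cutting their contribution: any cut drops the total below 121, the project is cancelled, contributions are refunded, and the deviator ends with 56, which is less than 56 − 11 + 19 = 64. Contributing more than 11 just wastes the excess. So contributing exactly 11 is a best response.
Each player's payoff: 56 − 11 + 19 = 64.

64 thousand dollars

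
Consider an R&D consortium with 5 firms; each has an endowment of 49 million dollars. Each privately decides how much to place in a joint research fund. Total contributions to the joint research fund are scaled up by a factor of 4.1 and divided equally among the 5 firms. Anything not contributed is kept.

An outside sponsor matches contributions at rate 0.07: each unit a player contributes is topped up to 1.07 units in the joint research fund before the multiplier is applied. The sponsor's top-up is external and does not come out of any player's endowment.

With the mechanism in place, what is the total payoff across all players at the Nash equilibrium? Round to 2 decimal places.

245.00 million dollars

The effective private return is 4.1 × 1.07 / 5 = 0.8774, which is still under 1, so the mechanism doesn't change anyone's dominant strategy: zero contribution.
At the Nash equilibrium no one contributes; group total payoff = 5 × 49 = 245.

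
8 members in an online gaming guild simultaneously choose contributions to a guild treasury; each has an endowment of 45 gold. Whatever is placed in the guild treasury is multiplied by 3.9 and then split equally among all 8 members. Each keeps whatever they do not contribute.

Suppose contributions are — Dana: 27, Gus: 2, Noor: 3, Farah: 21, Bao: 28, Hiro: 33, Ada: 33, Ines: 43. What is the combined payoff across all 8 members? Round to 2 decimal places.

911.00 gold

Total contributed: 27 + 2 + 3 + 21 + 28 + 33 + 33 + 43 = 190; total kept: 8 × 45 − 190 = 170.
The guild treasury pays out 3.9 × 190 = 741.00 in aggregate.
Group total = 170 + 741.00 = 911.00.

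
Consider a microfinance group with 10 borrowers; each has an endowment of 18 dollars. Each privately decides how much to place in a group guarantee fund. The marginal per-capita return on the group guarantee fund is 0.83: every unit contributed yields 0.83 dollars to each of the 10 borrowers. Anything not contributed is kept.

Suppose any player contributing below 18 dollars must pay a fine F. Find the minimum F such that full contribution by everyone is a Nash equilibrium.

3.06 dollars

Given the others contribute fully, the best deviation is to contribute 0 (any partial contribution still incurs the fine and gives up units whose private return 0.83 is below 1).
Deviating from 18 to 0 saves 18 dollars but forfeits the deviator's share of the drop in the group guarantee fund: 0.83 × 18 = 14.94.
So the deviation gain is 18 − 14.94 = 3.06, and the fine must be at least 3.06 dollars to wipe it out.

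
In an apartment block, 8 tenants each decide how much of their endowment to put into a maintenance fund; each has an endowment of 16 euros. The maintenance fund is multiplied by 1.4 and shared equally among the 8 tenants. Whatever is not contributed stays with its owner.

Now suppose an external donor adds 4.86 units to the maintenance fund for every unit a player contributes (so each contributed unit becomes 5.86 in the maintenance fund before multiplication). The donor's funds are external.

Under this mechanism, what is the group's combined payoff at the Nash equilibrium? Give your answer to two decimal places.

With the mechanism, a contributed unit returns 1.4 × 5.86 / 8 = 1.0255 per unit of net cost to the contributor — now above 1 — so contributing fully is weakly dominant for every player.
At the Nash equilibrium everyone contributes 16. Group total payoff = 1.4 × 5.86 × 128 = 1050.11.

1050.11 euros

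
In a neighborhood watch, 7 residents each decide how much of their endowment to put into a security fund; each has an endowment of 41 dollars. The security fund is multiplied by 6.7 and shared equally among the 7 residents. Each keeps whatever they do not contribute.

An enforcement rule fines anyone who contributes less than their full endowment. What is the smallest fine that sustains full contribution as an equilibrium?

1.76 dollars

Given the others contribute fully, the best deviation is to contribute 0 (any partial contribution still incurs the fine and gives up units whose private return 0.9571 is below 1).
Deviating from 41 to 0 saves 41 dollars but forfeits the deviator's share of the drop in the security fund: 6.7/7 × 41 = 39.24.
So the deviation gain is 41 − 39.24 = 1.76, and the fine must be at least 1.76 dollars to wipe it out.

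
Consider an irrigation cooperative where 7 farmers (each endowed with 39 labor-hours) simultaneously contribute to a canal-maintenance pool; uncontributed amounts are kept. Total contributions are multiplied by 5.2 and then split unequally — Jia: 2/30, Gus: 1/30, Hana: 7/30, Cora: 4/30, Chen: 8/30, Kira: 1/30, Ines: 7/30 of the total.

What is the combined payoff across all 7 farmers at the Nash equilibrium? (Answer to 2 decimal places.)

Each unit j contributes comes back to j as 5.2 × (j's share), so j prefers to contribute only if that share exceeds 1/5.2 = 0.1923; otherwise keeping the unit dominates.
Hana, Chen and Ines clear that bar, contributing 39 each; the remaining 4 contribute 0. Total contributed: 117.
The canal-maintenance pool pays out 5.2 × 117 = 608.40 in total (split across the unequal shares, but the aggregate is all that matters for the group sum).
The 4 free-riders keep 39 each, adding 156. Group total = 156 + 608.40 = 764.40.

764.40 labor-hours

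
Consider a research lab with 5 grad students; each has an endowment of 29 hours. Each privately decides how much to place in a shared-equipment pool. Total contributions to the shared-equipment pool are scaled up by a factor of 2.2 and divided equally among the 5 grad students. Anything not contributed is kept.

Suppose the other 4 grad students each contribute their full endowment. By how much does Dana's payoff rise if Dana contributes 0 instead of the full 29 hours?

16.24 hours

Switching from a contribution of 29 to 0 lets Dana keep an extra 29 hours, but lowers the shared-equipment pool by 29, which costs Dana their own share of that drop: 2.2/5 × 29 = 12.76.
Net gain = 29 − 12.76 = 16.24. The private return per contributed unit (0.4400) is below 1, so free-riding is indeed the best response regardless of what the others do.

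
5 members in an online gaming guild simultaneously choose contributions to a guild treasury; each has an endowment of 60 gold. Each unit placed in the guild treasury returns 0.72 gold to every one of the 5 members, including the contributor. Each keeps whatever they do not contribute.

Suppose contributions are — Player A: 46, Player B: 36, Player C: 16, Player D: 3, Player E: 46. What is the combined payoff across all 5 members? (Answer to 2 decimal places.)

Total contributed: 46 + 36 + 16 + 3 + 46 = 147; total kept: 5 × 60 − 147 = 153.
The guild treasury pays out 0.72 × 5 × 147 = 529.20 in aggregate.
Group total = 153 + 529.20 = 682.20.

682.20 gold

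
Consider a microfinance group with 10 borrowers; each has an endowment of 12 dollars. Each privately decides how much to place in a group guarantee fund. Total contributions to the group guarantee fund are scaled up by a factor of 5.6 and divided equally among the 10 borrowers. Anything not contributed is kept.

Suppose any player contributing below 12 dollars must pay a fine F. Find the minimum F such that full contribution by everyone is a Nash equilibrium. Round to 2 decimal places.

5.28 dollars

Given the others contribute fully, the best deviation is to contribute 0 (any partial contribution still incurs the fine and gives up units whose private return 0.5600 is below 1).
Deviating from 12 to 0 saves 12 dollars but forfeits the deviator's share of the drop in the group guarantee fund: 5.6/10 × 12 = 6.72.
So the deviation gain is 12 − 6.72 = 5.28, and the fine must be at least 5.28 dollars to wipe it out.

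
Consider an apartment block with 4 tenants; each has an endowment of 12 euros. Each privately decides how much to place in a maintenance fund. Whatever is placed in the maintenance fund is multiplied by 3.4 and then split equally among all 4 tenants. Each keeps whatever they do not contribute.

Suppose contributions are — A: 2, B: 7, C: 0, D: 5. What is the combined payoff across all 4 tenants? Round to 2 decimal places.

Total contributed: 2 + 7 + 0 + 5 = 14; total kept: 4 × 12 − 14 = 34.
The maintenance fund pays out 3.4 × 14 = 47.60 in aggregate.
Group total = 34 + 47.60 = 81.60.

81.60 euros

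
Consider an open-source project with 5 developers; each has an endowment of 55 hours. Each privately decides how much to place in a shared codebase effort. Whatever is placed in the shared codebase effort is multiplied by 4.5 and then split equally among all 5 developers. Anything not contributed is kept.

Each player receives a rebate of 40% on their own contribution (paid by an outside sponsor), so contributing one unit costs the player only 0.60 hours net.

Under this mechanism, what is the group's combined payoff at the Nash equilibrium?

With the mechanism, a contributed unit returns (4.5/5) / 0.60 = 1.5000 per unit of net cost to the contributor — now above 1 — so contributing fully is weakly dominant for every player.
At the Nash equilibrium everyone contributes 55. Group total payoff = 5 × (55 × 0.40 + 4.5 × 55) = 1347.50.

1347.50 hours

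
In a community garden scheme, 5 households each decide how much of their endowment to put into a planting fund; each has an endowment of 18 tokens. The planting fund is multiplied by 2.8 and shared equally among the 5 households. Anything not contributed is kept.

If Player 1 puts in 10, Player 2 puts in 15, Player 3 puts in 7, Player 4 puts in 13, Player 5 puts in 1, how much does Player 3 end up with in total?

Total contributed: 10 + 15 + 7 + 13 + 1 = 46.
Each receives 2.8 × 46 / 5 = 25.76 from the planting fund.
Player 3 keeps 18 − 7 = 11, so Player 3's payoff is 11 + 25.76 = 36.76.

36.76 tokens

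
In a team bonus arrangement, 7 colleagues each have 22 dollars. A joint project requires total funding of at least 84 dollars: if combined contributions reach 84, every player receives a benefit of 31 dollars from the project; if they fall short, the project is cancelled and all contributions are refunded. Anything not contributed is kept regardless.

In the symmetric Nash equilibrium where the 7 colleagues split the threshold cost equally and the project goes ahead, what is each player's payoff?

Equal share of the threshold: 84/7 = 12.
At this profile no one gains by cutting their contribution: any cut drops the total below 84, the project is cancelled, contributions are refunded, and the deviator ends with 22, which is less than 22 − 12 + 31 = 41. Contributing more than 12 just wastes the excess. So contributing exactly 12 is a best response.
Each player's payoff: 22 − 12 + 31 = 41.

41 dollars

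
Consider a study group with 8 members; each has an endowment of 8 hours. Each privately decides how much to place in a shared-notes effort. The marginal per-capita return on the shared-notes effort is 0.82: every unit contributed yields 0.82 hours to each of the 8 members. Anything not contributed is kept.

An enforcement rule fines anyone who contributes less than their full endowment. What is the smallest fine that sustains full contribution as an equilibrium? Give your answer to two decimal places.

Given the others contribute fully, the best deviation is to contribute 0 (any partial contribution still incurs the fine and gives up units whose private return 0.82 is below 1).
Deviating from 8 to 0 saves 8 hours but forfeits the deviator's share of the drop in the shared-notes effort: 0.82 × 8 = 6.56.
So the deviation gain is 8 − 6.56 = 1.44, and the fine must be at least 1.44 hours to wipe it out.

1.44 hours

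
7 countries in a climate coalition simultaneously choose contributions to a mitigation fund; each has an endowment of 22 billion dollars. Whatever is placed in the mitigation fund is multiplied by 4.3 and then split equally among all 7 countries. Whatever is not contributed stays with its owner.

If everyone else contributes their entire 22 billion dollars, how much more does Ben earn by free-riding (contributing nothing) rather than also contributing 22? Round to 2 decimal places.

Switching from a contribution of 22 to 0 lets Ben keep an extra 22 billion dollars, but lowers the mitigation fund by 22, which costs Ben their own share of that drop: 4.3/7 × 22 = 13.51.
Net gain = 22 − 13.51 = 8.49. The private return per contributed unit (0.6143) is below 1, so free-riding is indeed the best response regardless of what the others do.

8.49 billion dollars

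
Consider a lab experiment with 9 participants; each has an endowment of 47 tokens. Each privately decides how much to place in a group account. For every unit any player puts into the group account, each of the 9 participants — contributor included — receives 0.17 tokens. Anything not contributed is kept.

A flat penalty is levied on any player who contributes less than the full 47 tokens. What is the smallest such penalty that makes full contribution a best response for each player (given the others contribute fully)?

39.01 tokens

Given the others contribute fully, the best deviation is to contribute 0 (any partial contribution still incurs the fine and gives up units whose private return 0.17 is below 1).
Deviating from 47 to 0 saves 47 tokens but forfeits the deviator's share of the drop in the group account: 0.17 × 47 = 7.99.
So the deviation gain is 47 − 7.99 = 39.01, and the fine must be at least 39.01 tokens to wipe it out.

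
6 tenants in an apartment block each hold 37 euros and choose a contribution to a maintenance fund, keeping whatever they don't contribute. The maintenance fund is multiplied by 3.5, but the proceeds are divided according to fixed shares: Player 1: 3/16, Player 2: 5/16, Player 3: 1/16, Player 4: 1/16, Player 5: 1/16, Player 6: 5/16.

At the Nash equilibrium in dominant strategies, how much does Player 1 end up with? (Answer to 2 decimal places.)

Each unit j contributes comes back to j as 3.5 × (j's share), so j prefers to contribute only if that share exceeds 1/3.5 = 0.2857; otherwise keeping the unit dominates.
Player 2 and Player 6 clear that bar, contributing 37 each; the remaining 4 contribute 0. Total contributed: 74.
Player 1 keeps 37 and receives 3.5 × 74 × 3/16 = 48.56 from the maintenance fund, for a payoff of 85.56.

85.56 euros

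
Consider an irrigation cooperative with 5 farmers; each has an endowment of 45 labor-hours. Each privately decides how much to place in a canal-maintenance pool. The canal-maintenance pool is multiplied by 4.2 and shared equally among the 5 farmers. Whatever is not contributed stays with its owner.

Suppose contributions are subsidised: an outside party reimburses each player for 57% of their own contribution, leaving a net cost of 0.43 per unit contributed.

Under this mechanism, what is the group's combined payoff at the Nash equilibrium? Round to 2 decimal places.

With the mechanism, a contributed unit returns (4.2/5) / 0.43 = 1.9535 per unit of net cost to the contributor — now above 1 — so contributing fully is weakly dominant for every player.
So the Nash equilibrium is full contribution by all 5; the group earns 5 × (45 × 0.57 + 4.2 × 45) = 1073.25.

1073.25 labor-hours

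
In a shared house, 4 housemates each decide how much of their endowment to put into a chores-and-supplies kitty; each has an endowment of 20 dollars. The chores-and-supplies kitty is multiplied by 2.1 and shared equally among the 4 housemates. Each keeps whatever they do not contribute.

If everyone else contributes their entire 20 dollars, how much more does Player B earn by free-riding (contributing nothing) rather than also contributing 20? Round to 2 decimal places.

9.50 dollars

Switching from a contribution of 20 to 0 lets Player B keep an extra 20 dollars, but lowers the chores-and-supplies kitty by 20, which costs Player B their own share of that drop: 2.1/4 × 20 = 10.50.
Net gain = 20 − 10.50 = 9.50. The private return per contributed unit (0.5250) is below 1, so free-riding is indeed the best response regardless of what the others do.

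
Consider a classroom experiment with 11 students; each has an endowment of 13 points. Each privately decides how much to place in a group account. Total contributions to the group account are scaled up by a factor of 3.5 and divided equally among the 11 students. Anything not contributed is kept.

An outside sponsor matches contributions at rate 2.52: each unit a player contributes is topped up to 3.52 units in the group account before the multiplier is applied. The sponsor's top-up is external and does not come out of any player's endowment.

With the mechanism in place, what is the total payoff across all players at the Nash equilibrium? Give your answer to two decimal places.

1761.76 points

Under the mechanism each unit contributed yields 3.5 × 3.52 / 11 = 1.1200 back to its contributor per unit of net cost, which exceeds 1, making full contribution the dominant choice for everyone.
So the Nash equilibrium is full contribution by all 11; the group earns 3.5 × 3.52 × 143 = 1761.76.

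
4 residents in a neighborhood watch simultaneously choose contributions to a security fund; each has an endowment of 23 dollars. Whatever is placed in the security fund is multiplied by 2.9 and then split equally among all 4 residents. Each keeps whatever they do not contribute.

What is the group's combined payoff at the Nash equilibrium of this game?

Each contributed unit returns 2.9/4 = 0.7250 to its contributor — below 1 — so contributing 0 is dominant for every player. At the Nash equilibrium everyone keeps their 23, and the group total is 4 × 23 = 92.

92.00 dollars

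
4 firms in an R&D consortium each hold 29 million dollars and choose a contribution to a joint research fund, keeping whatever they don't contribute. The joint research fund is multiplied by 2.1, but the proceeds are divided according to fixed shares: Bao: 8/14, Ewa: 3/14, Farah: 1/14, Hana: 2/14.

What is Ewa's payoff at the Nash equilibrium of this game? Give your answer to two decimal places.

42.05 million dollars

For player j, contributing a unit is worthwhile iff 2.1 × (j's share) ≥ 1, i.e. iff j's share is at least 0.4762.
Bao alone (share 8/14) is above the threshold, contributing 29; the remaining 3 contribute 0. Total contributed: 29.
Ewa keeps 29 and receives 2.1 × 29 × 3/14 = 13.05 from the joint research fund, for a payoff of 42.05.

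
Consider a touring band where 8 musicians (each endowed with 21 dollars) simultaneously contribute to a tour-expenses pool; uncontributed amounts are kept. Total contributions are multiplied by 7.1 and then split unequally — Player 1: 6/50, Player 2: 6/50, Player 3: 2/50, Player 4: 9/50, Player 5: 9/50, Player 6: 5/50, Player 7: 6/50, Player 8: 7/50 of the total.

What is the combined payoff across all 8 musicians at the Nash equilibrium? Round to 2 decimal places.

A player with share s gets back 7.1·s per unit contributed, so full contribution is dominant for anyone with s > 1/7.1 = 0.1408 and zero contribution is dominant for anyone below.
The shares above 0.1408 belong to Player 4 and Player 5, contributing 21 each; the remaining 6 contribute 0. Total contributed: 42.
The tour-expenses pool pays out 7.1 × 42 = 298.20 in total (split across the unequal shares, but the aggregate is all that matters for the group sum).
The 6 free-riders keep 21 each, adding 126. Group total = 126 + 298.20 = 424.20.

424.20 dollars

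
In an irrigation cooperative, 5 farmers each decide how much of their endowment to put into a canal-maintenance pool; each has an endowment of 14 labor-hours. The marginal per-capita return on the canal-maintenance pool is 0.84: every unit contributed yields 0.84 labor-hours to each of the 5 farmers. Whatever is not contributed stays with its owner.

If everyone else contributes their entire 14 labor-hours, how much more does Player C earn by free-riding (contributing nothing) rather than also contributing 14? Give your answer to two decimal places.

Switching from a contribution of 14 to 0 lets Player C keep an extra 14 labor-hours, but lowers the canal-maintenance pool by 14, which costs Player C their own share of that drop: 0.84 × 14 = 11.76.
Net gain = 14 − 11.76 = 2.24. The private return per contributed unit (0.84) is below 1, so free-riding is indeed the best response regardless of what the others do.

2.24 labor-hours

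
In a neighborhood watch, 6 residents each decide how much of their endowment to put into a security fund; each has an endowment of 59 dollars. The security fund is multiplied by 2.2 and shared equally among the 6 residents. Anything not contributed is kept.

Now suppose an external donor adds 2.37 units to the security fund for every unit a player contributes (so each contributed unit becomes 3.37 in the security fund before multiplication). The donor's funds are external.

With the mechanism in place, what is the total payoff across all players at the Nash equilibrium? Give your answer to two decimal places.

2624.56 dollars

The effective private return per unit is now 2.2 × 3.37 / 6 = 1.2357 > 1, so every player's dominant strategy flips to full contribution.
So the Nash equilibrium is full contribution by all 6; the group earns 2.2 × 3.37 × 354 = 2624.56.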